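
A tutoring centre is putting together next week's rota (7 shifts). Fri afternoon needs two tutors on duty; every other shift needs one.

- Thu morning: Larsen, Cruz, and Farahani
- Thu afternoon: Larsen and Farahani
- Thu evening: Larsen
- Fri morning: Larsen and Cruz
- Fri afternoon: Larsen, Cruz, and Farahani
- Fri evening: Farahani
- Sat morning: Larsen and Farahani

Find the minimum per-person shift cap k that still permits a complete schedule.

3

With 3 tutors and 8 worker-slots to fill, someone must work at least ⌈8/3⌉ = 3 shifts, so k ≥ 3.
k = 3 works: Thu morning→Cruz, Thu afternoon→Larsen, Thu evening→Larsen, Fri morning→Larsen, Fri afternoon→Cruz+Farahani, Fri evening→Farahani, Sat morning→Farahani.
Loads: Larsen 3, Cruz 2, Farahani 3 — all ≤ 3.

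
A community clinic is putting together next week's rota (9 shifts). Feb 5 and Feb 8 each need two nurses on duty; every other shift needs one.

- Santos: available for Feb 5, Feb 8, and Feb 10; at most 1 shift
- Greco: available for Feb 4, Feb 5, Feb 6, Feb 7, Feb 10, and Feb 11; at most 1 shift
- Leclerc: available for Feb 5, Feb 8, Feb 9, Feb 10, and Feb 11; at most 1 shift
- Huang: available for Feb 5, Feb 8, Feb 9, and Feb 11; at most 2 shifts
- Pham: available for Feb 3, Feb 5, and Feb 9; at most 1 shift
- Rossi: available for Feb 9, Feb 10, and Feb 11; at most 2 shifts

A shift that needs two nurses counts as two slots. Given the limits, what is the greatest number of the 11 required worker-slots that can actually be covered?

8

Total capacity across all nurses is 1+1+1+2+1+2 = 8, and 11 slots are needed, so at most 8 can be filled.
An assignment achieving 8: Feb 3→Pham, Feb 4→Greco, Feb 5→Huang, Feb 8→Santos+Leclerc, Feb 9→Huang, Feb 10→Rossi, Feb 11→Rossi.
Loads: Santos 1/1, Greco 1/1, Leclerc 1/1, Huang 2/2, Pham 1/1, Rossi 2/2.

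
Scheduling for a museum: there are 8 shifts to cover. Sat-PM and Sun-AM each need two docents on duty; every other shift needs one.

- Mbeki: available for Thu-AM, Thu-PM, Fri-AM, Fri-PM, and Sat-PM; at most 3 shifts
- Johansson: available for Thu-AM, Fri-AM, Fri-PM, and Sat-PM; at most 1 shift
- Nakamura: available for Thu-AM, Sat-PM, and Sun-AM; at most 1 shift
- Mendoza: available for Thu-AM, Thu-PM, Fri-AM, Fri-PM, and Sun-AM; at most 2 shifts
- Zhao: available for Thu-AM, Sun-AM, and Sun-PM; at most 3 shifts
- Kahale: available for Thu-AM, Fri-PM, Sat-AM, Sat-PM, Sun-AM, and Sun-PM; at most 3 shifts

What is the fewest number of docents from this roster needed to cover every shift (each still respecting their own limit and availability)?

4

10 slots to fill and no one can take more than 3, so at least ⌈10/3⌉ = 4 docents are needed.
Mbeki, Johansson, Zhao, and Kahale alone can cover everything: Thu-AM→Zhao, Thu-PM→Mbeki, Fri-AM→Mbeki, Fri-PM→Mbeki, Sat-AM→Kahale, Sat-PM→Johansson+Kahale, Sun-AM→Zhao+Kahale, Sun-PM→Zhao.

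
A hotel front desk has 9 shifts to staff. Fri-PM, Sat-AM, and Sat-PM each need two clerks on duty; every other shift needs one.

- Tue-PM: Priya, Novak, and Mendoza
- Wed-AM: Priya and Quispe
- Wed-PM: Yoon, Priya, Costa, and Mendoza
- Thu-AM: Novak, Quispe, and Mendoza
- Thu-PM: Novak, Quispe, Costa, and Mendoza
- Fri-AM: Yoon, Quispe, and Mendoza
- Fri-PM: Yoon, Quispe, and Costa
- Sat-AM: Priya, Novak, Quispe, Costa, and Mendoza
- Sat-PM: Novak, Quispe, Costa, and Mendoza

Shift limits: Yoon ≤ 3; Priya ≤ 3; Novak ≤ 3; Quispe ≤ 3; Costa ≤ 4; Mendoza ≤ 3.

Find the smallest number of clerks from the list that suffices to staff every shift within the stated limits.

4

12 slots to fill and no one can take more than 4, so at least ⌈12/4⌉ = 3 clerks are needed.
Any 3 clerks together have capacity at most 4+3+3 = 10 < 12 slots, so 3 can never suffice.
Yoon, Priya, Novak, and Quispe alone can cover everything: Tue-PM→Priya, Wed-AM→Priya, Wed-PM→Yoon, Thu-AM→Novak, Thu-PM→Novak, Fri-AM→Yoon, Fri-PM→Yoon+Quispe, Sat-AM→Priya+Quispe, Sat-PM→Novak+Quispe.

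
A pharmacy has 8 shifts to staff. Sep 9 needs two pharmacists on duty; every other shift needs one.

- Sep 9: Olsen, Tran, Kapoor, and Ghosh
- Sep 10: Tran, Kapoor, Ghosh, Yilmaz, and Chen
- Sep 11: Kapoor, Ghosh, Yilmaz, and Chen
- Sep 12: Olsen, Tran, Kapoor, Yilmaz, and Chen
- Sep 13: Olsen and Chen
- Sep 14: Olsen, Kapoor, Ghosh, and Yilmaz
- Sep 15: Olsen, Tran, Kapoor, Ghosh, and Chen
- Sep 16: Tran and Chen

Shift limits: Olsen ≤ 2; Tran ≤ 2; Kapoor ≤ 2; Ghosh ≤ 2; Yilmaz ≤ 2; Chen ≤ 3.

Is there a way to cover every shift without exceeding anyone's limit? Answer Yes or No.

One valid schedule: Sep 9→Kapoor+Ghosh, Sep 10→Tran, Sep 11→Kapoor, Sep 12→Yilmaz, Sep 13→Olsen, Sep 14→Olsen, Sep 15→Ghosh, Sep 16→Tran.
Loads: Olsen 2/2, Tran 2/2, Kapoor 2/2, Ghosh 2/2, Yilmaz 1/2, Chen 0/3 — all within limits.

Yes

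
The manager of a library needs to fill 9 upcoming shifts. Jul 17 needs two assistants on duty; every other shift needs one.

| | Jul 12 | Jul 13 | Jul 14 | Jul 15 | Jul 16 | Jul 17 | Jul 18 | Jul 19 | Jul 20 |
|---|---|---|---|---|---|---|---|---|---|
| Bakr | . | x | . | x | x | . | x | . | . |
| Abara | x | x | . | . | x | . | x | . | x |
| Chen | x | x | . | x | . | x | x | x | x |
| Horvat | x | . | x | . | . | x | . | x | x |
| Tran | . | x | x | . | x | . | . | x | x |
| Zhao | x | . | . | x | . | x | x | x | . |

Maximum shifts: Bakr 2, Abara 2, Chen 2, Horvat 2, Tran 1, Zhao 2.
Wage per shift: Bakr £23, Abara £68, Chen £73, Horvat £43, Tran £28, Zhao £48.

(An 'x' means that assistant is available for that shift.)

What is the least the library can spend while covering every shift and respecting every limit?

Picking the cheapest available assistant for each shift independently would cost £310, but that ignores the shift limits.
An optimal schedule: Jul 12→Horvat, Jul 13→Abara, Jul 14→Tran, Jul 15→Bakr, Jul 16→Bakr, Jul 17→Horvat+Zhao, Jul 18→Zhao, Jul 19→Chen, Jul 20→Abara.
Total: 43 + 68 + 28 + 23 + 23 + 43 + 48 + 48 + 73 + 68 = £465.

£465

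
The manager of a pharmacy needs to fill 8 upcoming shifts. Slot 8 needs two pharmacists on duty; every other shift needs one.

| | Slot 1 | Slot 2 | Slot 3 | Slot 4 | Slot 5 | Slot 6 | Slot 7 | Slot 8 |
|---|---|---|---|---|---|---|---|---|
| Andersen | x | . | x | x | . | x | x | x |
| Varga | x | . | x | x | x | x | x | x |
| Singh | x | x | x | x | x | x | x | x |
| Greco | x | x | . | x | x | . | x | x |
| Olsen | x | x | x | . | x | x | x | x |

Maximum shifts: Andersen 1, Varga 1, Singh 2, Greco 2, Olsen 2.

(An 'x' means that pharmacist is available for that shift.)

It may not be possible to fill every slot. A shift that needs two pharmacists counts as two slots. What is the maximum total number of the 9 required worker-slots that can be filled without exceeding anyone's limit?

8

Total capacity across all pharmacists is 1+1+2+2+2 = 8, and 9 slots are needed, so at most 8 can be filled.
An assignment achieving 8: Slot 1→Greco, Slot 2→Singh, Slot 3→Andersen, Slot 4→Varga, Slot 5→Singh, Slot 6→Olsen, Slot 7→Greco, Slot 8→Olsen.
Loads: Andersen 1/1, Varga 1/1, Singh 2/2, Greco 2/2, Olsen 2/2.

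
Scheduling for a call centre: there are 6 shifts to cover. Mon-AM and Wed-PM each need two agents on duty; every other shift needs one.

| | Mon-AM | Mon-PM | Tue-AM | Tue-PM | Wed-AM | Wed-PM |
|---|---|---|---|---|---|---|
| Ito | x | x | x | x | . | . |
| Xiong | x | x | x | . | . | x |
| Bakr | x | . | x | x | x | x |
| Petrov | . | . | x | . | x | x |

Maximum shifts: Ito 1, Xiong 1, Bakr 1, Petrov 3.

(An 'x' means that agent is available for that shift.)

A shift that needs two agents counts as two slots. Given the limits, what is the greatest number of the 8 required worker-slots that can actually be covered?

Total capacity across all agents is 1+1+1+3 = 6, and 8 slots are needed, so at most 6 can be filled.
An assignment achieving 6: Mon-AM→Xiong, Mon-PM→Ito, Tue-AM→Petrov, Tue-PM→Bakr, Wed-AM→Petrov, Wed-PM→Petrov.
Loads: Ito 1/1, Xiong 1/1, Bakr 1/1, Petrov 3/3.

6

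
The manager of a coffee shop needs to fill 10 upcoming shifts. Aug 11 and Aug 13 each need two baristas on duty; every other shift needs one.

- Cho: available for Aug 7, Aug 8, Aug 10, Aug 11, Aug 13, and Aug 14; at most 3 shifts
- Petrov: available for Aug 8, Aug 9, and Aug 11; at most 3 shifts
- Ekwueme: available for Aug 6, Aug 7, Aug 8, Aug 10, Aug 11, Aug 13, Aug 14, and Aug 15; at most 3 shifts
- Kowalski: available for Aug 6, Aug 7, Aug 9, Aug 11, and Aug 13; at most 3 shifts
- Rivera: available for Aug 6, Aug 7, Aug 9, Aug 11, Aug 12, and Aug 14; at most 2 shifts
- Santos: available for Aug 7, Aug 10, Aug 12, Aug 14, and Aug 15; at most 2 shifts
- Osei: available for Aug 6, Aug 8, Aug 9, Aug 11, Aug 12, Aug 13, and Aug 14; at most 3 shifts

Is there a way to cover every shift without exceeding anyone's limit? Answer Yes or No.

One valid schedule: Aug 6→Ekwueme, Aug 7→Cho, Aug 8→Cho, Aug 9→Petrov, Aug 10→Cho, Aug 11→Petrov+Kowalski, Aug 12→Rivera, Aug 13→Kowalski+Osei, Aug 14→Ekwueme, Aug 15→Ekwueme.
Loads: Cho 3/3, Petrov 2/3, Ekwueme 3/3, Kowalski 2/3, Rivera 1/2, Santos 0/2, Osei 1/3 — all within limits.

Yes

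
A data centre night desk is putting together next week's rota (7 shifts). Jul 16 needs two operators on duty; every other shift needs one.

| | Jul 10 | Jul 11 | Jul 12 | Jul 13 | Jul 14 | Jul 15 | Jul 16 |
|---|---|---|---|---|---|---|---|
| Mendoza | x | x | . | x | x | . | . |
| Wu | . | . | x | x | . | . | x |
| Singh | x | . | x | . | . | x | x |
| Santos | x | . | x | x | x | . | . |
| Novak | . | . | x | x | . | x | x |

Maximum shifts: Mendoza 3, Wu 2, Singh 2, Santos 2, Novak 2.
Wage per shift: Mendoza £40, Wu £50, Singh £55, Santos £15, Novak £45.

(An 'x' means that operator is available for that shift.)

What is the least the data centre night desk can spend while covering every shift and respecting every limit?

£290

Jul 11 can only be covered by Mendoza, so that assignment is forced.
Picking the cheapest available operator for each shift independently would cost £240, but that ignores the shift limits.
An optimal schedule: Jul 10→Mendoza, Jul 11→Mendoza, Jul 12→Santos, Jul 13→Mendoza, Jul 14→Santos, Jul 15→Novak, Jul 16→Novak+Wu.
Total: 40 + 40 + 15 + 40 + 15 + 45 + 45 + 50 = £290.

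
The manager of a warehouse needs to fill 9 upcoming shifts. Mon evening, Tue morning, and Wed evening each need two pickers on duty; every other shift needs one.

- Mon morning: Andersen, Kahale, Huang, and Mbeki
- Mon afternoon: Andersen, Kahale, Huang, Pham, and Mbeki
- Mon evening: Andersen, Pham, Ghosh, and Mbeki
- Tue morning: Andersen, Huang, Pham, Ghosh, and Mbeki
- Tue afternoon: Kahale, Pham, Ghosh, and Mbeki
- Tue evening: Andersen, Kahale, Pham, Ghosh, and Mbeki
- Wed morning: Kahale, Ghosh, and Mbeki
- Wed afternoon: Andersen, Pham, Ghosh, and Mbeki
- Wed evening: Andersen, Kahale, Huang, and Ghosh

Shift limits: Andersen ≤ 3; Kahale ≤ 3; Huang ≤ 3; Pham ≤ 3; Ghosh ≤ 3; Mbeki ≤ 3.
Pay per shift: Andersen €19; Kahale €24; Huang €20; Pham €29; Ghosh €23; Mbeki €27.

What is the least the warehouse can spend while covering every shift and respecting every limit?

€258

Picking the cheapest available picker for each shift independently would cost €242, but that ignores the shift limits.
An optimal schedule: Mon morning→Andersen, Mon afternoon→Huang, Mon evening→Andersen+Ghosh, Tue morning→Huang+Ghosh, Tue afternoon→Kahale, Tue evening→Kahale, Wed morning→Ghosh, Wed afternoon→Andersen, Wed evening→Huang+Kahale.
Total: 19 + 20 + 19 + 23 + 20 + 23 + 24 + 24 + 23 + 19 + 20 + 24 = €258.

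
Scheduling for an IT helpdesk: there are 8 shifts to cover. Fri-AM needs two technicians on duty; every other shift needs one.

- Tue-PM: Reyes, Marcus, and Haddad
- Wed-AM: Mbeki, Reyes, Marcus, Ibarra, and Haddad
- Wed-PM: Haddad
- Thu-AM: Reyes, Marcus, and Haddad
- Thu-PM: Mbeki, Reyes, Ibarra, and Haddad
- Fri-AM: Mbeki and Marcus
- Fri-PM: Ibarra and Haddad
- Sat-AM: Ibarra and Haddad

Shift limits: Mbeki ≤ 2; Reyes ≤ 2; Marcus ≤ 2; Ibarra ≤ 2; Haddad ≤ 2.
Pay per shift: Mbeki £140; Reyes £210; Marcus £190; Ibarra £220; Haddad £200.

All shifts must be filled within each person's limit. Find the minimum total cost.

£1700

Wed-PM can only be covered by Haddad, so that assignment is forced.
Fri-AM can only be covered by Mbeki and Marcus, so that assignment is forced.
Picking the cheapest available technician for each shift independently would cost £1590, but that ignores the shift limits.
An optimal schedule: Tue-PM→Marcus, Wed-AM→Reyes, Wed-PM→Haddad, Thu-AM→Reyes, Thu-PM→Mbeki, Fri-AM→Mbeki+Marcus, Fri-PM→Haddad, Sat-AM→Ibarra.
Total: 190 + 210 + 200 + 210 + 140 + 140 + 190 + 200 + 220 = £1700.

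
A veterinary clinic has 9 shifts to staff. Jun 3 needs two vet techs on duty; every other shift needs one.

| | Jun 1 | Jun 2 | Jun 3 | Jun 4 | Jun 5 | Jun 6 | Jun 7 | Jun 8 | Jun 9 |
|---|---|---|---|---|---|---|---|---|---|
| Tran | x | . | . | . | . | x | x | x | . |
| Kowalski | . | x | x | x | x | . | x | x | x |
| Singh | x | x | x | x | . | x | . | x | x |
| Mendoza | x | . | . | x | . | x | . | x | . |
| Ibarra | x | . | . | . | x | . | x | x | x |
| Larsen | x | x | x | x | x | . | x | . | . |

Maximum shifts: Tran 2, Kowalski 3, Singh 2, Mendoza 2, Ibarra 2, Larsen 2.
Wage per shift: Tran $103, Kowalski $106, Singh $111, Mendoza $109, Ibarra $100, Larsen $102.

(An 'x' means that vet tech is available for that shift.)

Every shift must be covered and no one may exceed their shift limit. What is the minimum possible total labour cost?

Picking the cheapest available vet tech for each shift independently would cost $1015, but that ignores the shift limits.
An optimal schedule: Jun 1→Mendoza, Jun 2→Larsen, Jun 3→Larsen+Kowalski, Jun 4→Kowalski, Jun 5→Ibarra, Jun 6→Tran, Jun 7→Tran, Jun 8→Kowalski, Jun 9→Ibarra.
Total: 109 + 102 + 102 + 106 + 106 + 100 + 103 + 103 + 106 + 100 = $1037.

$1037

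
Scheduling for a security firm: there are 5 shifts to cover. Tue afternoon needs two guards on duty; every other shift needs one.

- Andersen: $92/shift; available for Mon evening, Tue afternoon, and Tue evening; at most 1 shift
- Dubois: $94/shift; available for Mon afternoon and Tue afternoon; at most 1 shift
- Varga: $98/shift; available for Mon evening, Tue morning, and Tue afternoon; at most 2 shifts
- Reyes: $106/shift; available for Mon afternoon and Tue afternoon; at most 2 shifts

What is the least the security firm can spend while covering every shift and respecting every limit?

$594

Tue morning can only be covered by Varga, so that assignment is forced.
Tue evening can only be covered by Andersen, so that assignment is forced.
Picking the cheapest available guard for each shift independently would cost $562, but that ignores the shift limits.
An optimal schedule: Mon afternoon→Reyes, Mon evening→Varga, Tue morning→Varga, Tue afternoon→Dubois+Reyes, Tue evening→Andersen.
Total: 106 + 98 + 98 + 94 + 106 + 92 = $594.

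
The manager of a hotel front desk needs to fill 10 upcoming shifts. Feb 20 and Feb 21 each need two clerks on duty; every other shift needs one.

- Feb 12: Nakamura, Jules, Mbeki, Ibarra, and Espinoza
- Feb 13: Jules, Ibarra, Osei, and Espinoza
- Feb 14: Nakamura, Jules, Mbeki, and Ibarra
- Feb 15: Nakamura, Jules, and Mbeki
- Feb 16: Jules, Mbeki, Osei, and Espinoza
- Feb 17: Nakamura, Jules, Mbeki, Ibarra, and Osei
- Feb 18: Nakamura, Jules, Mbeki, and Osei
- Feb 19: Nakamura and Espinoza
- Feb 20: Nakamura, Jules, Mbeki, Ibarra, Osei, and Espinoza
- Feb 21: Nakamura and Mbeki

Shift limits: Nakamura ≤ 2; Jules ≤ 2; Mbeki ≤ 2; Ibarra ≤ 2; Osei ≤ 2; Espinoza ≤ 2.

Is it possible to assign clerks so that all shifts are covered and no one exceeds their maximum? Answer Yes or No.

Feb 21 can only be covered by Nakamura and Mbeki, so that assignment is forced.
One valid schedule: Feb 12→Espinoza, Feb 13→Jules, Feb 14→Mbeki, Feb 15→Jules, Feb 16→Osei, Feb 17→Ibarra, Feb 18→Osei, Feb 19→Nakamura, Feb 20→Ibarra+Espinoza, Feb 21→Nakamura+Mbeki.
Loads: Nakamura 2/2, Jules 2/2, Mbeki 2/2, Ibarra 2/2, Osei 2/2, Espinoza 2/2 — all within limits.

Yes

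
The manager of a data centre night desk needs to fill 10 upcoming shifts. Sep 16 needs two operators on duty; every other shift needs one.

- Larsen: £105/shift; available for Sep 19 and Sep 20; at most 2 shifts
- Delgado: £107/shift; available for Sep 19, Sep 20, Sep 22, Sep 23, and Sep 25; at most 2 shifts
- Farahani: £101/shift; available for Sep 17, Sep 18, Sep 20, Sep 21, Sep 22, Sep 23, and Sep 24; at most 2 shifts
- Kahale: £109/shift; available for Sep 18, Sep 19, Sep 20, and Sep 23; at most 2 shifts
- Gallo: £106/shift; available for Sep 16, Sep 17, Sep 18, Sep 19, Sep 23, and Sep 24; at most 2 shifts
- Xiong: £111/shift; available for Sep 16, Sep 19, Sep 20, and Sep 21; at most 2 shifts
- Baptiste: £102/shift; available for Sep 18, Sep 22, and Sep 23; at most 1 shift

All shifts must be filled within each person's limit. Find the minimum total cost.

£1160

Sep 16 can only be covered by Gallo and Xiong, so that assignment is forced.
Sep 25 can only be covered by Delgado, so that assignment is forced.
Picking the cheapest available operator for each shift independently would cost £1136, but that ignores the shift limits.
An optimal schedule: Sep 16→Gallo+Xiong, Sep 17→Farahani, Sep 18→Kahale, Sep 19→Larsen, Sep 20→Larsen, Sep 21→Farahani, Sep 22→Baptiste, Sep 23→Delgado, Sep 24→Gallo, Sep 25→Delgado.
Total: 106 + 111 + 101 + 109 + 105 + 105 + 101 + 102 + 107 + 106 + 107 = £1160.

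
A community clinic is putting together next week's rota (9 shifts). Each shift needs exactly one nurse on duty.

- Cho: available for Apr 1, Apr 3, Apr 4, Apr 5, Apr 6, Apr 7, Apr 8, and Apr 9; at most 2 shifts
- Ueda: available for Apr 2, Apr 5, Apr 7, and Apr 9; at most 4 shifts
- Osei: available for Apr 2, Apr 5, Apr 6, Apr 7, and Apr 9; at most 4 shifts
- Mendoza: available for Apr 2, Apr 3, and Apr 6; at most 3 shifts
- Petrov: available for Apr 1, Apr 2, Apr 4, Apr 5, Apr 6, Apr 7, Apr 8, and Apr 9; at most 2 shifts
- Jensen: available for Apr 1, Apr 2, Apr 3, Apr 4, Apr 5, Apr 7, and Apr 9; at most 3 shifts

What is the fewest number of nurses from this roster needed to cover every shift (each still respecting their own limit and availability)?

3

9 slots to fill and no one can take more than 4, so at least ⌈9/4⌉ = 3 nurses are needed.
Cho, Ueda, and Jensen alone can cover everything: Apr 1→Jensen, Apr 2→Ueda, Apr 3→Jensen, Apr 4→Jensen, Apr 5→Ueda, Apr 6→Cho, Apr 7→Ueda, Apr 8→Cho, Apr 9→Ueda.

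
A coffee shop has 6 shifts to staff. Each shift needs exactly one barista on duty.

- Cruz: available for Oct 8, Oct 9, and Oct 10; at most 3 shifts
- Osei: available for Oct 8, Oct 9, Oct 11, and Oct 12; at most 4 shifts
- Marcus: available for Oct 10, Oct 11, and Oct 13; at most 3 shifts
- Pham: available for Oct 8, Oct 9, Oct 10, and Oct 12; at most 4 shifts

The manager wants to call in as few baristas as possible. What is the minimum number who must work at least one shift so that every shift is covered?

6 slots to fill and no one can take more than 4, so at least ⌈6/4⌉ = 2 baristas are needed.
Osei and Marcus alone can cover everything: Oct 8→Osei, Oct 9→Osei, Oct 10→Marcus, Oct 11→Osei, Oct 12→Osei, Oct 13→Marcus.

2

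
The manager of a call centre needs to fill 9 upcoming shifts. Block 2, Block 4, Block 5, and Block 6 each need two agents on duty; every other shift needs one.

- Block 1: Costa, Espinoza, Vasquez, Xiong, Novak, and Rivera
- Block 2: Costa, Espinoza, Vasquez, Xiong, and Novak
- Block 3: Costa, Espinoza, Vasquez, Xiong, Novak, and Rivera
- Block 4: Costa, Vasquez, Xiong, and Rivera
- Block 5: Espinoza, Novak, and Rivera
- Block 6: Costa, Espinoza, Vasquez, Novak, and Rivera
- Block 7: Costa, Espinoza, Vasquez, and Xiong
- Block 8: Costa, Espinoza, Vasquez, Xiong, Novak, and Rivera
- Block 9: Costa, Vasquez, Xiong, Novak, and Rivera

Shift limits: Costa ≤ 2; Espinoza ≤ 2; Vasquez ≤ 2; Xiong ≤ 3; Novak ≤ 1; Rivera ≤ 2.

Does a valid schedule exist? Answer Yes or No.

No

Total capacity is 2+2+2+3+1+2 = 12 but 13 worker-slots are needed — infeasible.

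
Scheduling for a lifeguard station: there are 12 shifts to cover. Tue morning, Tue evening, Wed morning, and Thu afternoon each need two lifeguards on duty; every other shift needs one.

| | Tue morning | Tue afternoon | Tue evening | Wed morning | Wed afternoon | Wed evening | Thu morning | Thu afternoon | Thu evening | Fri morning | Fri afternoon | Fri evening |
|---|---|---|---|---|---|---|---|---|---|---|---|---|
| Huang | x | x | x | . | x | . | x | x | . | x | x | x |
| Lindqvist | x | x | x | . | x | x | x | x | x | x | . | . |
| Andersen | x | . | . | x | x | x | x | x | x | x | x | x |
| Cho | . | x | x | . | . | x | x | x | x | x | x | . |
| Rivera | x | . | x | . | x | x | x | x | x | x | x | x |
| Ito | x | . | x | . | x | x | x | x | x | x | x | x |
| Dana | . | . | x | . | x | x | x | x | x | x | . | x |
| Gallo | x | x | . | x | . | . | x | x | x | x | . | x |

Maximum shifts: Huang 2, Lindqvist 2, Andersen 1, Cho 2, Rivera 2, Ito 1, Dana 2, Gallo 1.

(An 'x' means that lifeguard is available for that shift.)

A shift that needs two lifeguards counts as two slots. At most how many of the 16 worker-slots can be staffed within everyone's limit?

13

Total capacity across all lifeguards is 2+2+1+2+2+1+2+1 = 13, and 16 slots are needed, so at most 13 can be filled.
An assignment achieving 13: Tue morning→Lindqvist+Rivera, Tue afternoon→Huang, Tue evening→Lindqvist+Cho, Wed morning→Andersen+Gallo, Wed afternoon→Rivera, Wed evening→Cho, Thu morning→Dana, Thu evening→Dana, Fri afternoon→Huang, Fri evening→Ito.
Loads: Huang 2/2, Lindqvist 2/2, Andersen 1/1, Cho 2/2, Rivera 2/2, Ito 1/1, Dana 2/2, Gallo 1/1.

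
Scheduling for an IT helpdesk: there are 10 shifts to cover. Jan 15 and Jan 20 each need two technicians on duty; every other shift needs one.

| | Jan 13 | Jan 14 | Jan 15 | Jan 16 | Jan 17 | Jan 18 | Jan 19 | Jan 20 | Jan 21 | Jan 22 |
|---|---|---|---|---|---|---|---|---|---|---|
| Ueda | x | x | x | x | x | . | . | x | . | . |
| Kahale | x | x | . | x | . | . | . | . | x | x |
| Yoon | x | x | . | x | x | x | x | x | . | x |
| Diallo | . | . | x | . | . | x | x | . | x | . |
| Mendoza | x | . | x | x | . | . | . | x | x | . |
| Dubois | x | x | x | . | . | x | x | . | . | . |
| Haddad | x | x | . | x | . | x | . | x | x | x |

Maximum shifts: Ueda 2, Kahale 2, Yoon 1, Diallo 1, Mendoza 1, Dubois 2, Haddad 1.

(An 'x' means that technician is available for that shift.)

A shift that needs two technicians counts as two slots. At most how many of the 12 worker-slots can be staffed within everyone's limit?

10

Total capacity across all technicians is 2+2+1+1+1+2+1 = 10, and 12 slots are needed, so at most 10 can be filled.
An assignment achieving 10: Jan 14→Dubois, Jan 15→Ueda+Diallo, Jan 17→Ueda, Jan 18→Dubois, Jan 19→Yoon, Jan 20→Mendoza+Haddad, Jan 21→Kahale, Jan 22→Kahale.
Loads: Ueda 2/2, Kahale 2/2, Yoon 1/1, Diallo 1/1, Mendoza 1/1, Dubois 2/2, Haddad 1/1.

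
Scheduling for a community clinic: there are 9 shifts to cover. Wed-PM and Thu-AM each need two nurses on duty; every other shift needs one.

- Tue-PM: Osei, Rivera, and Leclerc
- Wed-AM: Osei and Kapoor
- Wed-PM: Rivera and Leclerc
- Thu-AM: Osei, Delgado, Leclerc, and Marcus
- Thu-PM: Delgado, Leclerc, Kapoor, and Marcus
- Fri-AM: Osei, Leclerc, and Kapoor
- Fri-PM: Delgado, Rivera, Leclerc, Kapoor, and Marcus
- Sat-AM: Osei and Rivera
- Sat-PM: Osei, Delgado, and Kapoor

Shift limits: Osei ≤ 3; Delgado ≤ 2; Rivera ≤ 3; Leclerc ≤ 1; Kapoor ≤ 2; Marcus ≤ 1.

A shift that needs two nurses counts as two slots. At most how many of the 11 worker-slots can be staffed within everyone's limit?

11

Total capacity across all nurses is 3+2+3+1+2+1 = 12, and 11 slots are needed, so at most 11 can be filled.
An assignment achieving 11: Tue-PM→Osei, Wed-AM→Osei, Wed-PM→Rivera+Leclerc, Thu-AM→Delgado+Marcus, Thu-PM→Kapoor, Fri-AM→Kapoor, Fri-PM→Rivera, Sat-AM→Osei, Sat-PM→Delgado.
Loads: Osei 3/3, Delgado 2/2, Rivera 2/3, Leclerc 1/1, Kapoor 2/2, Marcus 1/1.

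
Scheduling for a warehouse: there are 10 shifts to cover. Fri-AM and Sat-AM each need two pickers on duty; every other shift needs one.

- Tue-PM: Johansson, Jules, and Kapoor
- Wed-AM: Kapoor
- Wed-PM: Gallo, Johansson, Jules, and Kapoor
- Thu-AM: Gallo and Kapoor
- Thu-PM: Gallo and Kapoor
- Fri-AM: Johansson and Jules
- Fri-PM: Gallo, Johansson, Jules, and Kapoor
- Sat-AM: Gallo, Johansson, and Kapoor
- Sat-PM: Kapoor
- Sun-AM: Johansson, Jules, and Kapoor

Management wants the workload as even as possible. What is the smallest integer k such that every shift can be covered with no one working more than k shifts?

With 4 pickers and 12 worker-slots to fill, someone must work at least ⌈12/4⌉ = 3 shifts, so k ≥ 3.
k = 3 works: Tue-PM→Johansson, Wed-AM→Kapoor, Wed-PM→Jules, Thu-AM→Gallo, Thu-PM→Gallo, Fri-AM→Johansson+Jules, Fri-PM→Kapoor, Sat-AM→Gallo+Johansson, Sat-PM→Kapoor, Sun-AM→Jules.
Loads: Gallo 3, Johansson 3, Jules 3, Kapoor 3 — all ≤ 3.

3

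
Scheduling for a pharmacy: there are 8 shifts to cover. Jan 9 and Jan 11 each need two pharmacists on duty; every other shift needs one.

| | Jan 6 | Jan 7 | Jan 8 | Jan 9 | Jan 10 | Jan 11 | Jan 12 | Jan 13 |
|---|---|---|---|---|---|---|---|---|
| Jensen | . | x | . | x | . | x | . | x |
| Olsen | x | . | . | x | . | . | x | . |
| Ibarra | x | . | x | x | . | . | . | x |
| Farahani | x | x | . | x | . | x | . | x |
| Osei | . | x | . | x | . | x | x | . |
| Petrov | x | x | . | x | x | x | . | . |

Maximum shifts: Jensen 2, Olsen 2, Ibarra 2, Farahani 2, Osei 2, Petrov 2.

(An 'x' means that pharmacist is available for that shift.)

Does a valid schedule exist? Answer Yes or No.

Jan 8 can only be covered by Ibarra, so that assignment is forced.
Jan 10 can only be covered by Petrov, so that assignment is forced.
One valid schedule: Jan 6→Olsen, Jan 7→Jensen, Jan 8→Ibarra, Jan 9→Ibarra+Farahani, Jan 10→Petrov, Jan 11→Farahani+Osei, Jan 12→Olsen, Jan 13→Jensen.
Loads: Jensen 2/2, Olsen 2/2, Ibarra 2/2, Farahani 2/2, Osei 1/2, Petrov 1/2 — all within limits.

Yes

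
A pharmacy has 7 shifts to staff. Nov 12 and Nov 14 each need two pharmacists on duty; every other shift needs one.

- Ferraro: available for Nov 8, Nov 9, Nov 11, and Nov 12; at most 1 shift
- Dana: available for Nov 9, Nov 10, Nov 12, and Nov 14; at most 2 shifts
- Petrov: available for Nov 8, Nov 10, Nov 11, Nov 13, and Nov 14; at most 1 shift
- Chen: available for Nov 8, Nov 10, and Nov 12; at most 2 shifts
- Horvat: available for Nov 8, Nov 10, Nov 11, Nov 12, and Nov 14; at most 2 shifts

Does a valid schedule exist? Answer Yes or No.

Total capacity is 1+2+1+2+2 = 8 but 9 worker-slots are needed — infeasible.

No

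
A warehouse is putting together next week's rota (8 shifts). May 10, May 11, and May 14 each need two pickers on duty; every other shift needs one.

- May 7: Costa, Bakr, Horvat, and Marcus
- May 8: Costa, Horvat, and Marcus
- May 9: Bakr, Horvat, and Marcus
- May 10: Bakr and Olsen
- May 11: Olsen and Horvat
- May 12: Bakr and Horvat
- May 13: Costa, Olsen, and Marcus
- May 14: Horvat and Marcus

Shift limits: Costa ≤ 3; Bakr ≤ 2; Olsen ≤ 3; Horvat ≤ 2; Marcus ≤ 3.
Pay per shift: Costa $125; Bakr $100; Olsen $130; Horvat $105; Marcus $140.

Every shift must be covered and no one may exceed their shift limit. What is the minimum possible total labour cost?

$1325

May 10 can only be covered by Bakr and Olsen, so that assignment is forced.
May 11 can only be covered by Olsen and Horvat, so that assignment is forced.
May 14 can only be covered by Horvat and Marcus, so that assignment is forced.
Picking the cheapest available picker for each shift independently would cost $1240, but that ignores the shift limits.
An optimal schedule: May 7→Costa, May 8→Costa, May 9→Marcus, May 10→Bakr+Olsen, May 11→Olsen+Horvat, May 12→Bakr, May 13→Costa, May 14→Horvat+Marcus.
Total: 125 + 125 + 140 + 100 + 130 + 130 + 105 + 100 + 125 + 105 + 140 = $1325.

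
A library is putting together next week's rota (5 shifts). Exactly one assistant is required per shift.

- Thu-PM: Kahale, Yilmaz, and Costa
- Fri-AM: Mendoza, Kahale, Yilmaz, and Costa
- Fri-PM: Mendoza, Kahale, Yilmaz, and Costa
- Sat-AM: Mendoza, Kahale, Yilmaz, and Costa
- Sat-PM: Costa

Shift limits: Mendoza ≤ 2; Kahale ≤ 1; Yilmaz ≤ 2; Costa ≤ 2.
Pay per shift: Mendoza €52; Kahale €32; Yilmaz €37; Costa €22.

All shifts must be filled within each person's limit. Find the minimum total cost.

€150

Sat-PM can only be covered by Costa, so that assignment is forced.
Picking the cheapest available assistant for each shift independently would cost €110, but that ignores the shift limits.
An optimal schedule: Thu-PM→Costa, Fri-AM→Kahale, Fri-PM→Yilmaz, Sat-AM→Yilmaz, Sat-PM→Costa.
Total: 22 + 32 + 37 + 37 + 22 = €150.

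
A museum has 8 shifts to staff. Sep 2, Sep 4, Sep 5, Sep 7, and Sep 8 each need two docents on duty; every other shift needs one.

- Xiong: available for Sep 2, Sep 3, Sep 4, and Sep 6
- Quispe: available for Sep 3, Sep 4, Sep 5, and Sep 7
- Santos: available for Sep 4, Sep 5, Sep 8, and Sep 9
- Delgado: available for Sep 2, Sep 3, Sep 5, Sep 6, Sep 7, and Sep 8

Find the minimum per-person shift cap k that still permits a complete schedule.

4

With 4 docents and 13 worker-slots to fill, someone must work at least ⌈13/4⌉ = 4 shifts, so k ≥ 4.
k = 4 works: Sep 2→Xiong+Delgado, Sep 3→Xiong, Sep 4→Xiong+Quispe, Sep 5→Quispe+Santos, Sep 6→Xiong, Sep 7→Quispe+Delgado, Sep 8→Santos+Delgado, Sep 9→Santos.
Loads: Xiong 4, Quispe 3, Santos 3, Delgado 3 — all ≤ 4.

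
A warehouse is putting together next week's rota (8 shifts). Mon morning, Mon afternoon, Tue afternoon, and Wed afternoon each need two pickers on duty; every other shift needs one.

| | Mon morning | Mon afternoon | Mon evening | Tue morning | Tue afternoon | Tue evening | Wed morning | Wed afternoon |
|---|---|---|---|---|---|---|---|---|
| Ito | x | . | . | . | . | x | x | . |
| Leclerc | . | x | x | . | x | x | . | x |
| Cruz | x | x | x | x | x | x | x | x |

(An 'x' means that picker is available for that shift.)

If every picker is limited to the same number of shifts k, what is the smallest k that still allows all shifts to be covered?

With 3 pickers and 12 worker-slots to fill, someone must work at least ⌈12/3⌉ = 4 shifts, so k ≥ 4.
k = 4 fails: Shifts {Mon morning, Mon afternoon, Tue morning, Tue afternoon, Wed afternoon} need 9 worker-slots in total, but the pickers available for any of those shifts (Ito, Leclerc, and Cruz) can supply at most 8 among them. So no valid schedule exists.
k = 5 works: Mon morning→Ito+Cruz, Mon afternoon→Leclerc+Cruz, Mon evening→Leclerc, Tue morning→Cruz, Tue afternoon→Leclerc+Cruz, Tue evening→Ito, Wed morning→Ito, Wed afternoon→Leclerc+Cruz.
Loads: Ito 3, Leclerc 4, Cruz 5 — all ≤ 5.

5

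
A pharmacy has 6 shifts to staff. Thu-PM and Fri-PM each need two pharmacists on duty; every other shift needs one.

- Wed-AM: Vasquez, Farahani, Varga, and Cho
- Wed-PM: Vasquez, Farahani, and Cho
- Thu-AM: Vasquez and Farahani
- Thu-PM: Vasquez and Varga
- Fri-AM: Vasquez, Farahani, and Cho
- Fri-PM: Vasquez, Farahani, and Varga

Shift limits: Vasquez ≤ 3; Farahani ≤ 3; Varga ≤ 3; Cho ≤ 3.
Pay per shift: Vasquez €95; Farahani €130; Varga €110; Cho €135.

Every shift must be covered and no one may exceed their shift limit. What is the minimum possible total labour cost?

Thu-PM can only be covered by Vasquez and Varga, so that assignment is forced.
Picking the cheapest available pharmacist for each shift independently would cost €790, but that ignores the shift limits.
An optimal schedule: Wed-AM→Varga, Wed-PM→Vasquez, Thu-AM→Vasquez, Thu-PM→Vasquez+Varga, Fri-AM→Farahani, Fri-PM→Varga+Farahani.
Total: 110 + 95 + 95 + 95 + 110 + 130 + 110 + 130 = €875.

€875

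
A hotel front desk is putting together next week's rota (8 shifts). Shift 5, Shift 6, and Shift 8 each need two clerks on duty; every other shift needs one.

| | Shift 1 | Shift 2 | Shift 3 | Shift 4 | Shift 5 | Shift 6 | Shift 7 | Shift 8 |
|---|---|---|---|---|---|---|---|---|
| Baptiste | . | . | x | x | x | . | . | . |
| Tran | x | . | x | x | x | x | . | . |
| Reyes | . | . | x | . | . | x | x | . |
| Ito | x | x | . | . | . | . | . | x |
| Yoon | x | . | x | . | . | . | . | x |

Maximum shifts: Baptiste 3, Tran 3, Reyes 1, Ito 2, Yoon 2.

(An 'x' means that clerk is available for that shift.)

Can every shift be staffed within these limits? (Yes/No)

No

Total capacity is 11 and 11 slots are needed, so capacity alone doesn't rule it out.
Shifts {Shift 6, Shift 7} need 3 worker-slots in total, but the clerks available for any of those shifts (Tran and Reyes) can supply at most 2 among them. So no valid schedule exists.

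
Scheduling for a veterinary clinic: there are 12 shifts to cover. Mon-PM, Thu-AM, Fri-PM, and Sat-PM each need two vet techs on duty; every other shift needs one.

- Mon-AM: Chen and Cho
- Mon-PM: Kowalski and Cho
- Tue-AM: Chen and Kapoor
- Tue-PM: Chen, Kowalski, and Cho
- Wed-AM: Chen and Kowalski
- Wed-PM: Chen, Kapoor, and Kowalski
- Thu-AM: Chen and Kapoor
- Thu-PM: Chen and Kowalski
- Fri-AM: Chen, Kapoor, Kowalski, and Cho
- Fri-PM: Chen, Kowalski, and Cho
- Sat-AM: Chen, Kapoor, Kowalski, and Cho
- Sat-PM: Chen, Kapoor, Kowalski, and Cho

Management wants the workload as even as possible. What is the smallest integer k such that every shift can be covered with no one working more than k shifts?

4

With 4 vet techs and 16 worker-slots to fill, someone must work at least ⌈16/4⌉ = 4 shifts, so k ≥ 4.
k = 4 works: Mon-AM→Chen, Mon-PM→Kowalski+Cho, Tue-AM→Chen, Tue-PM→Kowalski, Wed-AM→Chen, Wed-PM→Kapoor, Thu-AM→Chen+Kapoor, Thu-PM→Kowalski, Fri-AM→Kapoor, Fri-PM→Kowalski+Cho, Sat-AM→Cho, Sat-PM→Kapoor+Cho.
Loads: Chen 4, Kapoor 4, Kowalski 4, Cho 4 — all ≤ 4.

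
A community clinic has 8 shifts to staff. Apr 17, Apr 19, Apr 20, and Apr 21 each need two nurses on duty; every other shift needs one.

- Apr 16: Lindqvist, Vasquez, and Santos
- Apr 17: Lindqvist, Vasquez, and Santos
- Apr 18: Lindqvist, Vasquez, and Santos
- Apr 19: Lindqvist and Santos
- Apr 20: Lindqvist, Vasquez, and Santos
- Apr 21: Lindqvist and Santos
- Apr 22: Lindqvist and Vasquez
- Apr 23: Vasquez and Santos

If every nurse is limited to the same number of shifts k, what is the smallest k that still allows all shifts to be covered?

With 3 nurses and 12 worker-slots to fill, someone must work at least ⌈12/3⌉ = 4 shifts, so k ≥ 4.
k = 4 works: Apr 16→Lindqvist, Apr 17→Vasquez+Santos, Apr 18→Vasquez, Apr 19→Lindqvist+Santos, Apr 20→Vasquez+Santos, Apr 21→Lindqvist+Santos, Apr 22→Lindqvist, Apr 23→Vasquez.
Loads: Lindqvist 4, Vasquez 4, Santos 4 — all ≤ 4.

4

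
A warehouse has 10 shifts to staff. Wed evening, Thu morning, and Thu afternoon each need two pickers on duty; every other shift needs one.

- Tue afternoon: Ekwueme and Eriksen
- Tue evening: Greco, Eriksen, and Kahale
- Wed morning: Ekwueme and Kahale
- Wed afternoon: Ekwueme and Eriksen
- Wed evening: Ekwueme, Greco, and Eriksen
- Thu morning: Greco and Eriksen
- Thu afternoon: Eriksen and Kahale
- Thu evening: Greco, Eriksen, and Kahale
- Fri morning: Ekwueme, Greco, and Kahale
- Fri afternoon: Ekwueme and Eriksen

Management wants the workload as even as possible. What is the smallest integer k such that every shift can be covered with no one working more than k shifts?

4

With 4 pickers and 13 worker-slots to fill, someone must work at least ⌈13/4⌉ = 4 shifts, so k ≥ 4.
k = 4 works: Tue afternoon→Ekwueme, Tue evening→Greco, Wed morning→Ekwueme, Wed afternoon→Ekwueme, Wed evening→Greco+Eriksen, Thu morning→Greco+Eriksen, Thu afternoon→Eriksen+Kahale, Thu evening→Greco, Fri morning→Kahale, Fri afternoon→Ekwueme.
Loads: Ekwueme 4, Greco 4, Eriksen 3, Kahale 2 — all ≤ 4.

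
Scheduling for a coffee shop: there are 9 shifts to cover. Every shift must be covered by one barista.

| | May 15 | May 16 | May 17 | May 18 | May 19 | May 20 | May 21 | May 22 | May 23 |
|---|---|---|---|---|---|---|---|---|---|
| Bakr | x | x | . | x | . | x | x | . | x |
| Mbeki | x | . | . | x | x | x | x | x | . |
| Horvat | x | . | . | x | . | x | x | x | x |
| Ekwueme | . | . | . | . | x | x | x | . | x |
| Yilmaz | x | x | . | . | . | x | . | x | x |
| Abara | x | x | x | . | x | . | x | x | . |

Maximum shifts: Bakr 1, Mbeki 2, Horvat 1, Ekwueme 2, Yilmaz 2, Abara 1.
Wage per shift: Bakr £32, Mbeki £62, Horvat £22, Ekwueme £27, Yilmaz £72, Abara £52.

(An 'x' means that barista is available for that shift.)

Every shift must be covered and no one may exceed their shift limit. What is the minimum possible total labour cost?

May 17 can only be covered by Abara, so that assignment is forced.
Picking the cheapest available barista for each shift independently would cost £243, but that ignores the shift limits.
An optimal schedule: May 15→Yilmaz, May 16→Bakr, May 17→Abara, May 18→Mbeki, May 19→Mbeki, May 20→Yilmaz, May 21→Ekwueme, May 22→Horvat, May 23→Ekwueme.
Total: 72 + 32 + 52 + 62 + 62 + 72 + 27 + 22 + 27 = £428.

£428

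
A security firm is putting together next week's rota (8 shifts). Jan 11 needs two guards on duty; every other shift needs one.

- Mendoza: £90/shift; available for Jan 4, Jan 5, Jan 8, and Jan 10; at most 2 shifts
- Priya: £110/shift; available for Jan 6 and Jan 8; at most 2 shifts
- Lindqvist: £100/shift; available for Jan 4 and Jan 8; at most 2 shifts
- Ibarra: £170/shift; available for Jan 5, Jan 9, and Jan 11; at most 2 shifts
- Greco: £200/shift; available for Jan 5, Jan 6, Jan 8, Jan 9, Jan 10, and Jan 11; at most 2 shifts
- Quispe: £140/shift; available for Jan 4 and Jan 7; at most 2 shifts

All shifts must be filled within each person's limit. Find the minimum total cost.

Jan 7 can only be covered by Quispe, so that assignment is forced.
Jan 11 can only be covered by Ibarra and Greco, so that assignment is forced.
Picking the cheapest available guard for each shift independently would cost £1150, but that ignores the shift limits.
An optimal schedule: Jan 4→Lindqvist, Jan 5→Mendoza, Jan 6→Priya, Jan 7→Quispe, Jan 8→Lindqvist, Jan 9→Ibarra, Jan 10→Mendoza, Jan 11→Ibarra+Greco.
Total: 100 + 90 + 110 + 140 + 100 + 170 + 90 + 170 + 200 = £1170.

£1170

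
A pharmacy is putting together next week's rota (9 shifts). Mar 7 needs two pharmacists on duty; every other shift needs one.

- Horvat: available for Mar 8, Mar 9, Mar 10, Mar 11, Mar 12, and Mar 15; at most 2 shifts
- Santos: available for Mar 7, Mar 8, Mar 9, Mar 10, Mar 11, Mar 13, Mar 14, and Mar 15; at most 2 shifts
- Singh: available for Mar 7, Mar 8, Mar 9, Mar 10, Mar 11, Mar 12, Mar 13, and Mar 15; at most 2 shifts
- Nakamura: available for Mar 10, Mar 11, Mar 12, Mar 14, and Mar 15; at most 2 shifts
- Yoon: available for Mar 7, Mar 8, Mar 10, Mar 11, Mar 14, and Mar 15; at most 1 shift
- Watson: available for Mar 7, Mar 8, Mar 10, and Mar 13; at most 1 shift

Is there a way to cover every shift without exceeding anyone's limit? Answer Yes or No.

One valid schedule: Mar 7→Yoon+Watson, Mar 8→Singh, Mar 9→Horvat, Mar 10→Nakamura, Mar 11→Singh, Mar 12→Horvat, Mar 13→Santos, Mar 14→Santos, Mar 15→Nakamura.
Loads: Horvat 2/2, Santos 2/2, Singh 2/2, Nakamura 2/2, Yoon 1/1, Watson 1/1 — all within limits.

Yes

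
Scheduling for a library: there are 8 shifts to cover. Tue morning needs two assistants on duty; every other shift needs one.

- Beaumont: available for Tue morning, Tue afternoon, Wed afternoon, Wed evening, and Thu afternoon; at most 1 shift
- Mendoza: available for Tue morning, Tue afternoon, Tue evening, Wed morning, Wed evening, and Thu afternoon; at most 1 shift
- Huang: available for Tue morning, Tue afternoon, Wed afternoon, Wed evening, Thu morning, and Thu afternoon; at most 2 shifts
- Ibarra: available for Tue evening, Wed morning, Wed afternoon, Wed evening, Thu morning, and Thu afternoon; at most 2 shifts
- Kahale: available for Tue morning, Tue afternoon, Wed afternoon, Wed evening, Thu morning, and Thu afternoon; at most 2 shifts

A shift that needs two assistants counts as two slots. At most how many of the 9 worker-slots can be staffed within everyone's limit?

Total capacity across all assistants is 1+1+2+2+2 = 8, and 9 slots are needed, so at most 8 can be filled.
An assignment achieving 8: Tue morning→Beaumont+Huang, Tue afternoon→Kahale, Tue evening→Mendoza, Wed morning→Ibarra, Wed afternoon→Ibarra, Wed evening→Kahale, Thu morning→Huang.
Loads: Beaumont 1/1, Mendoza 1/1, Huang 2/2, Ibarra 2/2, Kahale 2/2.

8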